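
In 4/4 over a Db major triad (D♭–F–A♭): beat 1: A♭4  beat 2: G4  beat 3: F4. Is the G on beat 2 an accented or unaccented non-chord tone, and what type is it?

Unaccented passing tone.

The harmony at that moment is D♭ major triad (D♭, F, A♭); G4 is not a chord tone.
It is approached by step down from A♭4 and left by step down to F4.
Step in, step out in the same direction — a passing tone.
It falls on a weak beat, so it is unaccented.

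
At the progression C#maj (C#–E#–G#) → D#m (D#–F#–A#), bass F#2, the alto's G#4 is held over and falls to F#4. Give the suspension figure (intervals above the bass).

At the second chord the bass is F#2. The suspended G#4 lies a ninth above the bass; after resolving down by step to F#4, the interval above the bass becomes an octave.
Suspension figures are named by those two intervals: 9–8.

9–8 suspension.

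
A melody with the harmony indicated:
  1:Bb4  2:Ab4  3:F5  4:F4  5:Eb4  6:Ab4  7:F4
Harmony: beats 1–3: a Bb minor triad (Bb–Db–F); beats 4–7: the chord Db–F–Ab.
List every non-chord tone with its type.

Ab4 (beat 2) — escape tone; Eb4 (beat 5) — escape tone.

The harmony at that moment is Bb minor triad (Bb, Db, F); Ab4 is not a chord tone.
It is approached by step down from Bb4 and left by leap up to F5.
Step in, leap out — an escape tone.
The harmony at that moment is Db major triad (Db, F, Ab); Eb4 is not a chord tone.
It is approached by step down from F4 and left by leap up to Ab4.
Step in, leap out — an escape tone.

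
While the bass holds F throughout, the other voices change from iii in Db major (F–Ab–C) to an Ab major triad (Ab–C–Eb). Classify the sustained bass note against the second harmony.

The harmony at that moment is Ab major triad (Ab, C, Eb); F is not a chord tone.
It is held over (the same pitch as the preceding F) and then sustained as the same pitch into the next harmony.
Sustained through a change of harmony — a pedal tone.

Pedal tone (pedal point).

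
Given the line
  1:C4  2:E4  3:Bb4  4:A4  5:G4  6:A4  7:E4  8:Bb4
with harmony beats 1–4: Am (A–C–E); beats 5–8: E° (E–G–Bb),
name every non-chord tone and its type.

The harmony at that moment is A minor triad (A, C, E); Bb4 is not a chord tone.
It is approached by leap up from E4 and left by step down to A4.
Leap in, step out — an appoggiatura.
The harmony at that moment is E diminished triad (E, G, Bb); A4 is not a chord tone.
It is approached by step up from G4 and left by leap down to E4.
Step in, leap out — an escape tone.

Bb4 (beat 3) — appoggiatura; A4 (beat 6) — escape tone.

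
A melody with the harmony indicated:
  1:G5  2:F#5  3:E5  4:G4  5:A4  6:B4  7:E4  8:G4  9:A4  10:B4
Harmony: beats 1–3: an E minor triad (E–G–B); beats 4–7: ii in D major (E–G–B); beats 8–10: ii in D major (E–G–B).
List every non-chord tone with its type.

The harmony at that moment is E minor triad (E, G, B); F#5 is not a chord tone.
It is approached by step down from G5 and left by step down to E5.
Step in, step out in the same direction — a passing tone.
The harmony at that moment is E minor triad (E, G, B); A4 is not a chord tone.
It is approached by step up from G4 and left by step up to B4.
Step in, step out in the same direction — a passing tone.
The harmony at that moment is E minor triad (E, G, B); A4 is not a chord tone.
It is approached by step up from G4 and left by step up to B4.
Step in, step out in the same direction — a passing tone.

F#5 (beat 2) — passing tone; A4 (beat 5) — passing tone; A4 (beat 9) — passing tone.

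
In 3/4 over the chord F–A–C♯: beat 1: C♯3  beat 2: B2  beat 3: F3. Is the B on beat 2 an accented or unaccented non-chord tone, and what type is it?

Unaccented escape tone.

The harmony at that moment is F augmented triad (F, A, C♯); B2 is not a chord tone.
It is approached by step down from C♯3 and left by leap up to F3.
Step in, leap out — an escape tone.
It falls on a weak beat, so it is unaccented.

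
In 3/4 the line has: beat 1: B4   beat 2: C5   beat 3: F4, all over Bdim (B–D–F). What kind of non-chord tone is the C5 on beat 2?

Escape tone.

The harmony at that moment is B diminished triad (B, D, F); C5 is not a chord tone.
It is approached by step up from B4 and left by leap down to F4.
Step in, leap out, on a weak beat — an escape tone.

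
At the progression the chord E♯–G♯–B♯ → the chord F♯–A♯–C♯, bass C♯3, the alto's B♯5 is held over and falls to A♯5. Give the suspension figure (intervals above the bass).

7–6 suspension.

At the second chord the bass is C♯3. The suspended B♯5 lies a seventh above the bass; after resolving down by step to A♯5, the interval above the bass becomes a sixth.
Suspension figures are named by those two intervals: 7–6.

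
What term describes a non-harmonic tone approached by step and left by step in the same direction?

Passing tone.

Approach: by step. Departure: by step, continuing in the same direction.
Stepwise on both sides with no change of direction means the note fills in the space between two different chord tones — a passing tone. (Had it turned back to its starting note it would be a neighbor tone instead.)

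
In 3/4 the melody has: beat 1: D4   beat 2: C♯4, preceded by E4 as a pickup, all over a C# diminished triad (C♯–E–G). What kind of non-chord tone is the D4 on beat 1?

Passing tone.

The harmony at that moment is C♯ diminished triad (C♯, E, G); D4 is not a chord tone.
It is approached by step down from E4 and left by step down to C♯4.
Step in, step out in the same direction — a passing tone.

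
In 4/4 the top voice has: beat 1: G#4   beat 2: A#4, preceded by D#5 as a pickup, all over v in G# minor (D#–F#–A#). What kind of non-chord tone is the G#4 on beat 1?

Appoggiatura.

The harmony at that moment is D# minor triad (D#, F#, A#); G#4 is not a chord tone.
It is approached by leap down from D#5 and left by step up to A#4.
Leap in, step out, metrically accented — an appoggiatura.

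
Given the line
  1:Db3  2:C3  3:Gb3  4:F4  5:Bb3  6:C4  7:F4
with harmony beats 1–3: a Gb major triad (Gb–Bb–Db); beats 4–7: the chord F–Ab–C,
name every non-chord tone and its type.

The harmony at that moment is Gb major triad (Gb, Bb, Db); C3 is not a chord tone.
It is approached by step down from Db3 and left by leap up to Gb3.
Step in, leap out — an escape tone.
The harmony at that moment is F minor triad (F, Ab, C); Bb3 is not a chord tone.
It is approached by leap down from F4 and left by step up to C4.
Leap in, step out — an appoggiatura.

C3 (beat 2) — escape tone; Bb3 (beat 5) — appoggiatura.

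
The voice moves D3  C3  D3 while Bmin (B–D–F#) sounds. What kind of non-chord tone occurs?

The harmony at that moment is B minor triad (B, D, F#); C3 is not a chord tone.
It is approached by step down from D3 and left by step up to D3.
Step away and step back to the same note — a neighbor tone (lower neighbor).

C3 is a neighbor tone.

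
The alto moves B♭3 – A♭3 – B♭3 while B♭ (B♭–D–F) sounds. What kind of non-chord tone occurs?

The harmony at that moment is B♭ major triad (B♭, D, F); A♭3 is not a chord tone.
It is approached by step down from B♭3 and left by step up to B♭3.
Step away and step back to the same note — a neighbor tone (lower neighbor).

A♭3 is a neighbor tone.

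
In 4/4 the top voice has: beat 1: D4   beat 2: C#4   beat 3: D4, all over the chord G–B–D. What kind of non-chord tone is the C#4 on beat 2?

Lower neighbor tone.

The harmony at that moment is G major triad (G, B, D); C#4 is not a chord tone.
It is approached by step down from D4 and left by step up to D4.
Step away and step back to the same note — a neighbor tone (lower neighbor).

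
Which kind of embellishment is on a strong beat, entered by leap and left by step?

Appoggiatura.

Approach: by leap. Departure: by step. Metric position: strong.
Leap in, step out, in a metrically strong position — an appoggiatura. (It is the mirror image of the escape tone, which steps in and leaps out from a weak position.)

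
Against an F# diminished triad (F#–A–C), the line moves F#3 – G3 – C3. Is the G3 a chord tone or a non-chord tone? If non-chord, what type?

The harmony at that moment is F# diminished triad (F#, A, C); G3 is not a chord tone.
It is approached by step up from F#3 and left by leap down to C3.
Step in, leap out — an escape tone.

Non-chord tone — an escape tone.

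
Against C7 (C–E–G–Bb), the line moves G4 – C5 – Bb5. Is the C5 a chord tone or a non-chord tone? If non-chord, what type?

Chord tone (the root of C dominant seventh chord).

C dominant seventh chord contains C, E, G, Bb; C is the root, so it is a chord tone.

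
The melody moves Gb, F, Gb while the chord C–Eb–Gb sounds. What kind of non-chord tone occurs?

The harmony at that moment is C diminished triad (C, Eb, Gb); F is not a chord tone.
It is approached by step down from Gb and left by step up to Gb.
Step away and step back to the same note — a neighbor tone (lower neighbor).

F is a neighbor tone.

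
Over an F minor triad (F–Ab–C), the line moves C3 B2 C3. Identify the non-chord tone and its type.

B2 is a neighbor tone.

The harmony at that moment is F minor triad (F, Ab, C); B2 is not a chord tone.
It is approached by step down from C3 and left by step up to C3.
Step away and step back to the same note — a neighbor tone (lower neighbor).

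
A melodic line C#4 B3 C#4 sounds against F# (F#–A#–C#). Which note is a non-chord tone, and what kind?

The harmony at that moment is F# major triad (F#, A#, C#); B3 is not a chord tone.
It is approached by step down from C#4 and left by step up to C#4.
Step away and step back to the same note — a neighbor tone (lower neighbor).

B3 is a neighbor tone.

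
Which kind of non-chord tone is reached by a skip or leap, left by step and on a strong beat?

Appoggiatura.

Approach: by leap. Departure: by step. Metric position: strong.
Leap in, step out, in a metrically strong position — an appoggiatura. (It is the mirror image of the escape tone, which steps in and leaps out from a weak position.)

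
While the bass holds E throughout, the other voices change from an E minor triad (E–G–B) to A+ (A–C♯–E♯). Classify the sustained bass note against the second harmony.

Pedal tone (pedal point).

The harmony at that moment is A augmented triad (A, C♯, E♯); E is not a chord tone.
It is held over (the same pitch as the preceding E) and then sustained as the same pitch into the next harmony.
Sustained through a change of harmony — a pedal tone.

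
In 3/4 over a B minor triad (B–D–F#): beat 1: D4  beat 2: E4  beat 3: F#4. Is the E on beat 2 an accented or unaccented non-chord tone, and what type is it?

The harmony at that moment is B minor triad (B, D, F#); E4 is not a chord tone.
It is approached by step up from D4 and left by step up to F#4.
Step in, step out in the same direction — a passing tone.
It falls on a weak beat, so it is unaccented.

Unaccented passing tone.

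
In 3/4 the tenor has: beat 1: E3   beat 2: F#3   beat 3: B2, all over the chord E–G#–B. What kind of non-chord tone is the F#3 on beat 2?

The harmony at that moment is E major triad (E, G#, B); F#3 is not a chord tone.
It is approached by step up from E3 and left by leap down to B2.
Step in, leap out, on a weak beat — an escape tone.

Escape tone.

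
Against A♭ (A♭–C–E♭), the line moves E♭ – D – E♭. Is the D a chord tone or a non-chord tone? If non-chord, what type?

Non-chord tone — a neighbor tone.

The harmony at that moment is A♭ major triad (A♭, C, E♭); D is not a chord tone.
It is approached by step down from E♭ and left by step up to E♭.
Step away and step back to the same note — a neighbor tone (lower neighbor).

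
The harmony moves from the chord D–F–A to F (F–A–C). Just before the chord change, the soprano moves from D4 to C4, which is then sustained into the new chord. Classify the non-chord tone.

C4 is an anticipation.

The harmony at that moment is D minor triad (D, F, A); C4 is not a chord tone.
It is approached by step down from D4 and then sustained as the same pitch into the next harmony.
Arriving early and becoming a chord tone when the harmony changes — an anticipation.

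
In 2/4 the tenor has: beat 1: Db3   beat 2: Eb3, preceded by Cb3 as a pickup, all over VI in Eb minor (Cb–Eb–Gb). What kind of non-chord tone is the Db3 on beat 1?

Passing tone.

The harmony at that moment is Cb major triad (Cb, Eb, Gb); Db3 is not a chord tone.
It is approached by step up from Cb3 and left by step up to Eb3.
Step in, step out in the same direction — a passing tone.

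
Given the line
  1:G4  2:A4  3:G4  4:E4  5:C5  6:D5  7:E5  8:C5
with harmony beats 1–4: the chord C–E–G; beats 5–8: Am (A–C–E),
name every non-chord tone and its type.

The harmony at that moment is C major triad (C, E, G); A4 is not a chord tone.
It is approached by step up from G4 and left by step down to G4.
Step away and step back to the same note — a neighbor tone (upper neighbor).
The harmony at that moment is A minor triad (A, C, E); D5 is not a chord tone.
It is approached by step up from C5 and left by step up to E5.
Step in, step out in the same direction — a passing tone.

A4 (beat 2) — neighbor tone; D5 (beat 6) — passing tone.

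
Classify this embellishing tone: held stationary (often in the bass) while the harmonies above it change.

Approach: none. Departure: none — a single pitch is sustained while the chords change around it, passing through harmonies that do not contain it.
No melodic motion at all; the dissonance is created entirely by the moving harmonies against the stationary note — a pedal tone (pedal point).

Pedal tone.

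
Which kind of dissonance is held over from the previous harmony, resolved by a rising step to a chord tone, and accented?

Retardation.

Approach: by preparation — the pitch is first a chord tone, then held (tied or repeated) while the harmony changes under it. Departure: up by step. Metric position: strong.
A prepared dissonance that resolves upward by step — a retardation. (The same figure resolving downward would be a suspension.)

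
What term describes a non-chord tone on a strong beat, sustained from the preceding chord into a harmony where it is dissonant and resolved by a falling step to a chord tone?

Approach: by preparation — the pitch is first a chord tone, then held (tied or repeated) while the harmony changes under it. Departure: down by step. Metric position: strong.
A prepared dissonance that resolves downward by step — a suspension. (The same figure resolving upward would be a retardation.)

Suspension.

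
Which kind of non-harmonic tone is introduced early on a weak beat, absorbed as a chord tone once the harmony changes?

Anticipation.

Approach: ahead of the chord change (typically by step), so it is dissonant against the current harmony. Departure: none — the same pitch is restated or held and is a chord tone of the new harmony.
Dissonant first, consonant once the harmony catches up: the note simply arrives early — an anticipation. (The reverse timing, consonant first and dissonant after the change, would be a suspension or retardation.)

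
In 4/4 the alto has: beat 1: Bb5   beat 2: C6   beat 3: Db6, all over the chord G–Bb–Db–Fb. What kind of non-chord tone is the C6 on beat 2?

The harmony at that moment is G diminished seventh chord (G, Bb, Db, Fb); C6 is not a chord tone.
It is approached by step up from Bb5 and left by step up to Db6.
Step in, step out in the same direction — a passing tone.

Passing tone.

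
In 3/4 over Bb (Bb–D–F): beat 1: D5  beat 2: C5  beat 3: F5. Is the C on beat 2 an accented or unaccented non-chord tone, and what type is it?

The harmony at that moment is Bb major triad (Bb, D, F); C5 is not a chord tone.
It is approached by step down from D5 and left by leap up to F5.
Step in, leap out — an escape tone.
It falls on a weak beat, so it is unaccented.

Unaccented escape tone.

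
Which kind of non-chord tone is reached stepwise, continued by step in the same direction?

Passing tone.

Approach: by step. Departure: by step, continuing in the same direction.
Stepwise on both sides with no change of direction means the note fills in the space between two different chord tones — a passing tone. (Had it turned back to its starting note it would be a neighbor tone instead.)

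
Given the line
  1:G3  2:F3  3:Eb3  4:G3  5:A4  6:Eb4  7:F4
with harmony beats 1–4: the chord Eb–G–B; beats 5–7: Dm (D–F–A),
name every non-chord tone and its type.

F3 (beat 2) — passing tone; Eb4 (beat 6) — appoggiatura.

The harmony at that moment is Eb augmented triad (Eb, G, B); F3 is not a chord tone.
It is approached by step down from G3 and left by step down to Eb3.
Step in, step out in the same direction — a passing tone.
The harmony at that moment is D minor triad (D, F, A); Eb4 is not a chord tone.
It is approached by leap down from A4 and left by step up to F4.
Leap in, step out — an appoggiatura.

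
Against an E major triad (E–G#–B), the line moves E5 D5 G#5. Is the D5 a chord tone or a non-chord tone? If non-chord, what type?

The harmony at that moment is E major triad (E, G#, B); D5 is not a chord tone.
It is approached by step down from E5 and left by leap up to G#5.
Step in, leap out — an escape tone.

Non-chord tone — an escape tone.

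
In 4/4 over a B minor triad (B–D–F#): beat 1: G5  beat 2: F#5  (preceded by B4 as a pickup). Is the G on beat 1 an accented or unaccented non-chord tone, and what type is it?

The harmony at that moment is B minor triad (B, D, F#); G5 is not a chord tone.
It is approached by leap up from B4 and left by step down to F#5.
Leap in, step out — an appoggiatura.
It falls on the downbeat, so it is accented.

Accented appoggiatura.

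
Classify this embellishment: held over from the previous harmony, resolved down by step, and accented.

Approach: by preparation — the pitch is first a chord tone, then held (tied or repeated) while the harmony changes under it. Departure: down by step. Metric position: strong.
A prepared dissonance that resolves downward by step — a suspension. (The same figure resolving upward would be a retardation.)

Suspension.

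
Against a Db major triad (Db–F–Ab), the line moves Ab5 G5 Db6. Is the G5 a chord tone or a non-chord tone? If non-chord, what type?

Non-chord tone — an escape tone.

The harmony at that moment is Db major triad (Db, F, Ab); G5 is not a chord tone.
It is approached by step down from Ab5 and left by leap up to Db6.
Step in, leap out — an escape tone.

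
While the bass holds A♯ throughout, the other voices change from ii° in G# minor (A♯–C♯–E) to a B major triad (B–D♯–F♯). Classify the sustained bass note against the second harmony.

Pedal tone (pedal point).

The harmony at that moment is B major triad (B, D♯, F♯); A♯ is not a chord tone.
It is held over (the same pitch as the preceding A♯) and then sustained as the same pitch into the next harmony.
Sustained through a change of harmony — a pedal tone.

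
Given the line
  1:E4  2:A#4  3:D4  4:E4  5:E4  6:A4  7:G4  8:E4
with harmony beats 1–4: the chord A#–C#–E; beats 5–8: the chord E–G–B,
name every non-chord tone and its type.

D4 (beat 3) — appoggiatura; A4 (beat 6) — appoggiatura.

The harmony at that moment is A# diminished triad (A#, C#, E); D4 is not a chord tone.
It is approached by leap down from A#4 and left by step up to E4.
Leap in, step out — an appoggiatura.
The harmony at that moment is E minor triad (E, G, B); A4 is not a chord tone.
It is approached by leap up from E4 and left by step down to G4.
Leap in, step out — an appoggiatura.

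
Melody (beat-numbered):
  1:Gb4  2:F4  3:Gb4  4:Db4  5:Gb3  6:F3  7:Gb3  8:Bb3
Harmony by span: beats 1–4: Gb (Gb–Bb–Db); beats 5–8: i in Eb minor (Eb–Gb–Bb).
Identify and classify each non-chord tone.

The harmony at that moment is Gb major triad (Gb, Bb, Db); F4 is not a chord tone.
It is approached by step down from Gb4 and left by step up to Gb4.
Step away and step back to the same note — a neighbor tone (lower neighbor).
The harmony at that moment is Eb minor triad (Eb, Gb, Bb); F3 is not a chord tone.
It is approached by step down from Gb3 and left by step up to Gb3.
Step away and step back to the same note — a neighbor tone (lower neighbor).

F4 (beat 2) — neighbor tone; F3 (beat 6) — neighbor tone.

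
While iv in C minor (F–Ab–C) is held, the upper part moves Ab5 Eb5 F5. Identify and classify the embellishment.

Eb5 is an appoggiatura.

The harmony at that moment is F minor triad (F, Ab, C); Eb5 is not a chord tone.
It is approached by leap down from Ab5 and left by step up to F5.
Leap in, step out — an appoggiatura.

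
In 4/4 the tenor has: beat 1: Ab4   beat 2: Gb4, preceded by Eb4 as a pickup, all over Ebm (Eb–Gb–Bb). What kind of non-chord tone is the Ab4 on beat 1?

The harmony at that moment is Eb minor triad (Eb, Gb, Bb); Ab4 is not a chord tone.
It is approached by leap up from Eb4 and left by step down to Gb4.
Leap in, step out, metrically accented — an appoggiatura.

Appoggiatura.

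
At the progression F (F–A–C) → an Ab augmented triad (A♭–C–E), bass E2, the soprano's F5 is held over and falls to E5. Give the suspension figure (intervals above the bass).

At the second chord the bass is E2. The suspended F5 lies a ninth above the bass; after resolving down by step to E5, the interval above the bass becomes an octave.
Suspension figures are named by those two intervals: 9–8.

9–8 suspension.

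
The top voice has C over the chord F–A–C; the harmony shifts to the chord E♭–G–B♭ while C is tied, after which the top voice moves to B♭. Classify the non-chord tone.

The harmony at that moment is E♭ major triad (E♭, G, B♭); C is not a chord tone.
It is held over (the same pitch as the preceding C) and left by step down to B♭.
Held over from the previous chord and resolving down by step — a suspension.

C is a suspension.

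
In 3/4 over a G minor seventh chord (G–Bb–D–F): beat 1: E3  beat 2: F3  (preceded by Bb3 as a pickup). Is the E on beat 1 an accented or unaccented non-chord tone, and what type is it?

Accented appoggiatura.

The harmony at that moment is G minor seventh chord (G, Bb, D, F); E3 is not a chord tone.
It is approached by leap down from Bb3 and left by step up to F3.
Leap in, step out — an appoggiatura.
It falls on the downbeat, so it is accented.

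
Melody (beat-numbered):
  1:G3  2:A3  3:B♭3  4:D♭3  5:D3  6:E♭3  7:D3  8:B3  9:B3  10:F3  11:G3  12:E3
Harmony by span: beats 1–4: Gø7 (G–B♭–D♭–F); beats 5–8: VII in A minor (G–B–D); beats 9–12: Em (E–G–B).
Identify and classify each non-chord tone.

A3 (beat 2) — passing tone; E♭3 (beat 6) — neighbor tone; F3 (beat 10) — appoggiatura.

The harmony at that moment is G half-diminished seventh chord (G, B♭, D♭, F); A3 is not a chord tone.
It is approached by step up from G3 and left by step up to B♭3.
Step in, step out in the same direction — a passing tone.
The harmony at that moment is G major triad (G, B, D); E♭3 is not a chord tone.
It is approached by step up from D3 and left by step down to D3.
Step away and step back to the same note — a neighbor tone (upper neighbor).
The harmony at that moment is E minor triad (E, G, B); F3 is not a chord tone.
It is approached by leap down from B3 and left by step up to G3.
Leap in, step out — an appoggiatura.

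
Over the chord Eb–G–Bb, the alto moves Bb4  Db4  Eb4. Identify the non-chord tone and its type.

The harmony at that moment is Eb major triad (Eb, G, Bb); Db4 is not a chord tone.
It is approached by leap down from Bb4 and left by step up to Eb4.
Leap in, step out — an appoggiatura.

Db4 is an appoggiatura.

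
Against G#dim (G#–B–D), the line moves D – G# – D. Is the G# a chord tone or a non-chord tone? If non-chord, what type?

Chord tone (the root of G# diminished triad).

G# diminished triad contains G#, B, D; G# is the root, so it is a chord tone.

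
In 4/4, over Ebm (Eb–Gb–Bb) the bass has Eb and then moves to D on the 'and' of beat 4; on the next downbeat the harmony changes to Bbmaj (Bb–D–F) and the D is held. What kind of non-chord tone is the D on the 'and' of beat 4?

Anticipation.

The harmony at that moment is Eb minor triad (Eb, Gb, Bb); D is not a chord tone.
It is approached by step down from Eb and then sustained as the same pitch into the next harmony.
Arriving early and becoming a chord tone when the harmony changes — an anticipation.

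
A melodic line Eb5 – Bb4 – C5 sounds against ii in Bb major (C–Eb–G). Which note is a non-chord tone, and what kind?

Bb4 is an appoggiatura.

The harmony at that moment is C minor triad (C, Eb, G); Bb4 is not a chord tone.
It is approached by leap down from Eb5 and left by step up to C5.
Leap in, step out — an appoggiatura.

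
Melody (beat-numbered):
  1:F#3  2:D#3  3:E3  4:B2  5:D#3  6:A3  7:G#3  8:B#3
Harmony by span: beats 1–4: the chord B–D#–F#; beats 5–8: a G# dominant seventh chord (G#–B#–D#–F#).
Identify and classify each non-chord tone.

The harmony at that moment is B major triad (B, D#, F#); E3 is not a chord tone.
It is approached by step up from D#3 and left by leap down to B2.
Step in, leap out — an escape tone.
The harmony at that moment is G# dominant seventh chord (G#, B#, D#, F#); A3 is not a chord tone.
It is approached by leap up from D#3 and left by step down to G#3.
Leap in, step out — an appoggiatura.

E3 (beat 3) — escape tone; A3 (beat 6) — appoggiatura.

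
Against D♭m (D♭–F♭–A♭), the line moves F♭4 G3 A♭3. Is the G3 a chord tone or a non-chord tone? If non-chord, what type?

Non-chord tone — an appoggiatura.

The harmony at that moment is D♭ minor triad (D♭, F♭, A♭); G3 is not a chord tone.
It is approached by leap down from F♭4 and left by step up to A♭3.
Leap in, step out — an appoggiatura.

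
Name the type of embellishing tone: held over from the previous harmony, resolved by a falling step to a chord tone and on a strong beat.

Approach: by preparation — the pitch is first a chord tone, then held (tied or repeated) while the harmony changes under it. Departure: down by step. Metric position: strong.
A prepared dissonance that resolves downward by step — a suspension. (The same figure resolving upward would be a retardation.)

Suspension.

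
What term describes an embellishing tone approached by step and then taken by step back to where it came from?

Approach: by step. Departure: by step in the opposite direction, back to the starting pitch.
Stepwise on both sides but reversing to return to the same chord tone — a neighbor tone. (Had it continued onward in the same direction it would be a passing tone instead.)

Neighbor tone.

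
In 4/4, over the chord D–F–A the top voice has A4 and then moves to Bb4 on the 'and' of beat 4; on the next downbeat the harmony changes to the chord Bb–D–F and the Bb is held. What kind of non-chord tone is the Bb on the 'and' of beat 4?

The harmony at that moment is D minor triad (D, F, A); Bb4 is not a chord tone.
It is approached by step up from A4 and then sustained as the same pitch into the next harmony.
Arriving early and becoming a chord tone when the harmony changes — an anticipation.

Anticipation.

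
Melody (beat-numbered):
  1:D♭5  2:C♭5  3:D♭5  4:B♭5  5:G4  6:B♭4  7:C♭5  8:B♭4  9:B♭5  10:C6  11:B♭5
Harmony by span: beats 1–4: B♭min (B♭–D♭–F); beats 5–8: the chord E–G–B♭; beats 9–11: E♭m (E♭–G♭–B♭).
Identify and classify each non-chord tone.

The harmony at that moment is B♭ minor triad (B♭, D♭, F); C♭5 is not a chord tone.
It is approached by step down from D♭5 and left by step up to D♭5.
Step away and step back to the same note — a neighbor tone (lower neighbor).
The harmony at that moment is E diminished triad (E, G, B♭); C♭5 is not a chord tone.
It is approached by step up from B♭4 and left by step down to B♭4.
Step away and step back to the same note — a neighbor tone (upper neighbor).
The harmony at that moment is E♭ minor triad (E♭, G♭, B♭); C6 is not a chord tone.
It is approached by step up from B♭5 and left by step down to B♭5.
Step away and step back to the same note — a neighbor tone (upper neighbor).

C♭5 (beat 2) — neighbor tone; C♭5 (beat 7) — neighbor tone; C6 (beat 10) — neighbor tone.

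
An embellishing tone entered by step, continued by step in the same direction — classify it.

Approach: by step. Departure: by step, continuing in the same direction.
Stepwise on both sides with no change of direction means the note fills in the space between two different chord tones — a passing tone. (Had it turned back to its starting note it would be a neighbor tone instead.)

Passing tone.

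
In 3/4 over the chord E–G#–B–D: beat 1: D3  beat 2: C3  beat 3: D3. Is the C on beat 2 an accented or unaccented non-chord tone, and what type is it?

Unaccented neighbor tone.

The harmony at that moment is E dominant seventh chord (E, G#, B, D); C3 is not a chord tone.
It is approached by step down from D3 and left by step up to D3.
Step away and step back to the same note — a neighbor tone (lower neighbor).
It falls on a weak beat, so it is unaccented.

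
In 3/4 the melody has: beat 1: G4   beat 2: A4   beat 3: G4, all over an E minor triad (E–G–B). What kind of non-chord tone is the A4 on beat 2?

The harmony at that moment is E minor triad (E, G, B); A4 is not a chord tone.
It is approached by step up from G4 and left by step down to G4.
Step away and step back to the same note — a neighbor tone (upper neighbor).

Upper neighbor tone.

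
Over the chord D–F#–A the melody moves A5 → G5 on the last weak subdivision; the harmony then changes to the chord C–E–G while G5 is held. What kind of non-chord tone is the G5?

The harmony at that moment is D major triad (D, F#, A); G5 is not a chord tone.
It is approached by step down from A5 and then sustained as the same pitch into the next harmony.
Arriving early and becoming a chord tone when the harmony changes — an anticipation.

G5 is an anticipation.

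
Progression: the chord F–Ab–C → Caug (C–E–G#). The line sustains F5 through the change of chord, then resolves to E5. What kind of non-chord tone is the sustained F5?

The harmony at that moment is C augmented triad (C, E, G#); F5 is not a chord tone.
It is held over (the same pitch as the preceding F5) and left by step down to E5.
Held over from the previous chord and resolving down by step — a suspension.

F5 is a suspension.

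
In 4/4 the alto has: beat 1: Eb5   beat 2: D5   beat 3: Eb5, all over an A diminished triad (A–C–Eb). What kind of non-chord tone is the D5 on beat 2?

The harmony at that moment is A diminished triad (A, C, Eb); D5 is not a chord tone.
It is approached by step down from Eb5 and left by step up to Eb5.
Step away and step back to the same note — a neighbor tone (lower neighbor).

Lower neighbor tone.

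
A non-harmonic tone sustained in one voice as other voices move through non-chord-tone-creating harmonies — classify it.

Pedal tone.

Approach: none. Departure: none — a single pitch is sustained while the chords change around it, passing through harmonies that do not contain it.
No melodic motion at all; the dissonance is created entirely by the moving harmonies against the stationary note — a pedal tone (pedal point).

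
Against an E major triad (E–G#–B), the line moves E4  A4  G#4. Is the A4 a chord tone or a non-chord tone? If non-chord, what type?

The harmony at that moment is E major triad (E, G#, B); A4 is not a chord tone.
It is approached by leap up from E4 and left by step down to G#4.
Leap in, step out — an appoggiatura.

Non-chord tone — an appoggiatura.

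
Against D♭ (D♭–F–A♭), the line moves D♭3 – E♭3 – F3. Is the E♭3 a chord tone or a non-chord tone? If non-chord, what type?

The harmony at that moment is D♭ major triad (D♭, F, A♭); E♭3 is not a chord tone.
It is approached by step up from D♭3 and left by step up to F3.
Step in, step out in the same direction — a passing tone.

Non-chord tone — a passing tone.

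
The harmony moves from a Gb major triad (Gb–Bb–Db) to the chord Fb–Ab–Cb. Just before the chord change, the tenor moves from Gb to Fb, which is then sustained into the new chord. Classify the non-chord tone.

The harmony at that moment is Gb major triad (Gb, Bb, Db); Fb is not a chord tone.
It is approached by step down from Gb and then sustained as the same pitch into the next harmony.
Arriving early and becoming a chord tone when the harmony changes — an anticipation.

Fb is an anticipation.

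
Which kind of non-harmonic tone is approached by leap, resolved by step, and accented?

Approach: by leap. Departure: by step. Metric position: strong.
Leap in, step out, in a metrically strong position — an appoggiatura. (It is the mirror image of the escape tone, which steps in and leaps out from a weak position.)

Appoggiatura.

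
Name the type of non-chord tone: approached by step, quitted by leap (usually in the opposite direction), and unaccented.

Escape tone.

Approach: by step. Departure: by leap. Metric position: weak.
Step in, leap out, from a weak position — an escape tone (échappée). (It is the mirror image of the appoggiatura, which leaps in and steps out on a strong beat.)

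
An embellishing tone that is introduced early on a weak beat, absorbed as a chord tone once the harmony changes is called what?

Approach: ahead of the chord change (typically by step), so it is dissonant against the current harmony. Departure: none — the same pitch is restated or held and is a chord tone of the new harmony.
Dissonant first, consonant once the harmony catches up: the note simply arrives early — an anticipation. (The reverse timing, consonant first and dissonant after the change, would be a suspension or retardation.)

Anticipation.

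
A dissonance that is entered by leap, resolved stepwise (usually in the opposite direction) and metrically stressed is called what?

Approach: by leap. Departure: by step. Metric position: strong.
Leap in, step out, in a metrically strong position — an appoggiatura. (It is the mirror image of the escape tone, which steps in and leaps out from a weak position.)

Appoggiatura.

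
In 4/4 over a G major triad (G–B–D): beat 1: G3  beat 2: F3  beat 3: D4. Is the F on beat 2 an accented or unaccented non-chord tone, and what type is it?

Unaccented escape tone.

The harmony at that moment is G major triad (G, B, D); F3 is not a chord tone.
It is approached by step down from G3 and left by leap up to D4.
Step in, leap out — an escape tone.
It falls on a weak beat, so it is unaccented.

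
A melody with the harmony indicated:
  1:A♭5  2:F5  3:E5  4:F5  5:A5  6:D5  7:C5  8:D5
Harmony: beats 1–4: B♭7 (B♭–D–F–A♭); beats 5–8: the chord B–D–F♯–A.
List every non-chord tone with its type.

E5 (beat 3) — neighbor tone; C5 (beat 7) — neighbor tone.

The harmony at that moment is B♭ dominant seventh chord (B♭, D, F, A♭); E5 is not a chord tone.
It is approached by step down from F5 and left by step up to F5.
Step away and step back to the same note — a neighbor tone (lower neighbor).
The harmony at that moment is B minor seventh chord (B, D, F♯, A); C5 is not a chord tone.
It is approached by step down from D5 and left by step up to D5.
Step away and step back to the same note — a neighbor tone (lower neighbor).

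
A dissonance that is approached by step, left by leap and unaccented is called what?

Escape tone.

Approach: by step. Departure: by leap. Metric position: weak.
Step in, leap out, from a weak position — an escape tone (échappée). (It is the mirror image of the appoggiatura, which leaps in and steps out on a strong beat.)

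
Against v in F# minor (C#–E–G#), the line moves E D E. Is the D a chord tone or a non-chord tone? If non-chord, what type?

The harmony at that moment is C# minor triad (C#, E, G#); D is not a chord tone.
It is approached by step down from E and left by step up to E.
Step away and step back to the same note — a neighbor tone (lower neighbor).

Non-chord tone — a neighbor tone.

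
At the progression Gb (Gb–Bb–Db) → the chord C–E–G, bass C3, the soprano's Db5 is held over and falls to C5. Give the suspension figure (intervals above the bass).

9–8 suspension.

At the second chord the bass is C3. The suspended Db5 lies a ninth above the bass; after resolving down by step to C5, the interval above the bass becomes an octave.
Suspension figures are named by those two intervals: 9–8.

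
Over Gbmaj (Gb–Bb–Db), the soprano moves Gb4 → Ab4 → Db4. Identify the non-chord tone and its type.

Ab4 is an escape tone.

The harmony at that moment is Gb major triad (Gb, Bb, Db); Ab4 is not a chord tone.
It is approached by step up from Gb4 and left by leap down to Db4.
Step in, leap out — an escape tone.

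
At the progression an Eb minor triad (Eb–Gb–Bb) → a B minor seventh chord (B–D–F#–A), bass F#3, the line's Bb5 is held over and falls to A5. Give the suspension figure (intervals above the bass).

4–3 suspension.

At the second chord the bass is F#3. The suspended Bb5 lies a fourth above the bass; after resolving down by step to A5, the interval above the bass becomes a third.
Suspension figures are named by those two intervals: 4–3.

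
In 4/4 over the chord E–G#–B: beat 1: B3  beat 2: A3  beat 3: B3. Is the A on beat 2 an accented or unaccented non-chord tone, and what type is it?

The harmony at that moment is E major triad (E, G#, B); A3 is not a chord tone.
It is approached by step down from B3 and left by step up to B3.
Step away and step back to the same note — a neighbor tone (lower neighbor).
It falls on a weak beat, so it is unaccented.

Unaccented neighbor tone.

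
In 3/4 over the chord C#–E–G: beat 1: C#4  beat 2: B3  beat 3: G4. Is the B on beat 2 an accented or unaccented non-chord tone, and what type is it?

The harmony at that moment is C# diminished triad (C#, E, G); B3 is not a chord tone.
It is approached by step down from C#4 and left by leap up to G4.
Step in, leap out — an escape tone.
It falls on a weak beat, so it is unaccented.

Unaccented escape tone.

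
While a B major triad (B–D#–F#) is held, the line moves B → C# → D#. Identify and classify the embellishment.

The harmony at that moment is B major triad (B, D#, F#); C# is not a chord tone.
It is approached by step up from B and left by step up to D#.
Step in, step out in the same direction — a passing tone.

C# is a passing tone.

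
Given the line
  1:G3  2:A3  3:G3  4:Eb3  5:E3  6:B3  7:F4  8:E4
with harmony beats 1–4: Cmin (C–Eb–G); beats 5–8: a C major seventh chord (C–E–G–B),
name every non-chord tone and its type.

A3 (beat 2) — neighbor tone; F4 (beat 7) — appoggiatura.

The harmony at that moment is C minor triad (C, Eb, G); A3 is not a chord tone.
It is approached by step up from G3 and left by step down to G3.
Step away and step back to the same note — a neighbor tone (upper neighbor).
The harmony at that moment is C major seventh chord (C, E, G, B); F4 is not a chord tone.
It is approached by leap up from B3 and left by step down to E4.
Leap in, step out — an appoggiatura.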